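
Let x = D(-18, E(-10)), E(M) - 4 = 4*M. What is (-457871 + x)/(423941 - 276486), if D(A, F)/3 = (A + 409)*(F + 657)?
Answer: 270562/147455 ≈ 1.8349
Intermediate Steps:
E(M) = 4 + 4*M
D(A, F) = 3*(409 + A)*(657 + F) (D(A, F) = 3*((A + 409)*(F + 657)) = 3*((409 + A)*(657 + F)) = 3*(409 + A)*(657 + F))
x = 728433 (x = 806139 + 1227*(4 + 4*(-10)) + 1971*(-18) + 3*(-18)*(4 + 4*(-10)) = 806139 + 1227*(4 - 40) - 35478 + 3*(-18)*(4 - 40) = 806139 + 1227*(-36) - 35478 + 3*(-18)*(-36) = 806139 - 44172 - 35478 + 1944 = 728433)
(-457871 + x)/(423941 - 276486) = (-457871 + 728433)/(423941 - 276486) = 270562/147455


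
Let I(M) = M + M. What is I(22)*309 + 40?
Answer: 13636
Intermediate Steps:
I(M) = 2*M
I(22)*309 + 40 = (2*22)*309 + 40 = 44*309 + 40 = 13596 + 40 = 13636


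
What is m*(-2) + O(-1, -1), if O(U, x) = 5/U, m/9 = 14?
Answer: -257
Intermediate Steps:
m = 126 (m = 9*14 = 126)
m*(-2) + O(-1, -1) = 126*(-2) + 5/(-1) = -252 + 5*(-1) = -252 - 5 = -257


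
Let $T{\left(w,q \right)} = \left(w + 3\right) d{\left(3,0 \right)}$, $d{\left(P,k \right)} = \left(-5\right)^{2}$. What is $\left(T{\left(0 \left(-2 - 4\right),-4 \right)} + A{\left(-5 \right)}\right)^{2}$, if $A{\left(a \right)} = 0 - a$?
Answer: $6400$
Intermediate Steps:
$d{\left(P,k \right)} = 25$
$A{\left(a \right)} = - a$
$T{\left(w,q \right)} = 75 + 25 w$ ($T{\left(w,q \right)} = \left(w + 3\right) 25 = \left(3 + w\right) 25 = 75 + 25 w$)
$\left(T{\left(0 \left(-2 - 4\right),-4 \right)} + A{\left(-5 \right)}\right)^{2} = \left(\left(75 + 25 \cdot 0 \left(-2 - 4\right)\right) - -5\right)^{2} = \left(\left(75 + 25 \cdot 0 \left(-6\right)\right) + 5\right)^{2} = \left(\left(75 + 25 \cdot 0\right) + 5\right)^{2} = \left(\left(75 + 0\right) + 5\right)^{2} = \left(75 + 5\right)^{2} = 80^{2} = 6400$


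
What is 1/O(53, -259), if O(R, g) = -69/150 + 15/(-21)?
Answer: -350/411 ≈ -0.85158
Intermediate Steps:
O(R, g) = -411/350 (O(R, g) = -69*1/150 + 15*(-1/21) = -23/50 - 5/7 = -411/350)
1/O(53, -259) = 1/(-411/350) = -350/411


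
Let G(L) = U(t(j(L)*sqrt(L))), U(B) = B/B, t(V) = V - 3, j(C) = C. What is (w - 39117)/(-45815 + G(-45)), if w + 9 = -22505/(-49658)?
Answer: 277556629/325004516 ≈ 0.85401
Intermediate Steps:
t(V) = -3 + V
U(B) = 1
w = -60631/7094 (w = -9 - 22505/(-49658) = -9 - 22505*(-1/49658) = -9 + 3215/7094 = -60631/7094 ≈ -8.5468)
G(L) = 1
(w - 39117)/(-45815 + G(-45)) = (-60631/7094 - 39117)/(-45815 + 1) = -277556629/7094/(-45814) = -277556629/7094*(-1/45814) = 277556629/325004516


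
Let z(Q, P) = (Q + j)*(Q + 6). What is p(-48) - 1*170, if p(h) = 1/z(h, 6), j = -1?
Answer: -349859/2058 ≈ -170.00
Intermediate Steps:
z(Q, P) = (-1 + Q)*(6 + Q) (z(Q, P) = (Q - 1)*(Q + 6) = (-1 + Q)*(6 + Q))
p(h) = 1/(-6 + h² + 5*h)
p(-48) - 1*170 = 1/(-6 + (-48)² + 5*(-48)) - 1*170 = 1/(-6 + 2304 - 240) - 170 = 1/2058 - 170 = -349859/2058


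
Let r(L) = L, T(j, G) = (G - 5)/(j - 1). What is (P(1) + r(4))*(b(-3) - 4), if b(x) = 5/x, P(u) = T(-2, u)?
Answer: -272/9 ≈ -30.222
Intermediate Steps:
T(j, G) = (-5 + G)/(-1 + j)
P(u) = 5/3 - u/3 (P(u) = (-5 + u)/(-1 - 2) = (-5 + u)/(-3) = -(-5 + u)/3 = 5/3 - u/3)
(P(1) + r(4))*(b(-3) - 4) = ((5/3 - ⅓*1) + 4)*(5/(-3) - 4) = ((5/3 - ⅓) + 4)*(5*(-⅓) - 4) = (4/3 + 4)*(-5/3 - 4) = (16/3)*(-17/3) = -272/9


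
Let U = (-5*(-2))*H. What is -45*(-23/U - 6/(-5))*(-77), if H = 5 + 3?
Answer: 50589/16 ≈ 3161.8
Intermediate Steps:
H = 8
U = 80 (U = -5*(-2)*8 = 10*8 = 80)
-45*(-23/U - 6/(-5))*(-77) = -45*(-23/80 - 6/(-5))*(-77) = -45*(-23*1/80 - 6*(-⅕))*(-77) = -45*(-23/80 + 6/5)*(-77) = -45*73/80*(-77) = -657/16*(-77) = 50589/16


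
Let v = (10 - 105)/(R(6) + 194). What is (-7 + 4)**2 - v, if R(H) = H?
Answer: 379/40 ≈ 9.4750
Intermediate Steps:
v = -19/40 (v = (10 - 105)/(6 + 194) = -95/200 = -95*1/200 = -19/40 ≈ -0.47500)
(-7 + 4)**2 - v = (-7 + 4)**2 - 1*(-19/40) = (-3)**2 + 19/40 = 9 + 19/40 = 379/40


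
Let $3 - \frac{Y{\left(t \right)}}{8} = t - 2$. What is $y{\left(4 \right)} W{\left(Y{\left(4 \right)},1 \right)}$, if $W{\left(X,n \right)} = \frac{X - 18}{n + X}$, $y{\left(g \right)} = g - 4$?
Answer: $0$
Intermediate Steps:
$y{\left(g \right)} = -4 + g$ ($y{\left(g \right)} = g - 4 = -4 + g$)
$Y{\left(t \right)} = 40 - 8 t$ ($Y{\left(t \right)} = 24 - 8 \left(t - 2\right) = 24 - 8 \left(-2 + t\right) = 24 - \left(-16 + 8 t\right) = 40 - 8 t$)
$W{\left(X,n \right)} = \frac{-18 + X}{X + n}$
$y{\left(4 \right)} W{\left(Y{\left(4 \right)},1 \right)} = \left(-4 + 4\right) \frac{-18 + \left(40 - 32\right)}{\left(40 - 32\right) + 1} = 0 \frac{-18 + \left(40 - 32\right)}{\left(40 - 32\right) + 1} = 0 \frac{-18 + 8}{8 + 1} = 0 \cdot \frac{1}{9} \left(-10\right) = 0 \left(- \frac{10}{9}\right) = 0$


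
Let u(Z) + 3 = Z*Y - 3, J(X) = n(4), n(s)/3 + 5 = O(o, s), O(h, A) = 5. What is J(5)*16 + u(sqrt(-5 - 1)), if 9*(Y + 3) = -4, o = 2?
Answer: -6 - 31*I*sqrt(6)/9 ≈ -6.0 - 8.4371*I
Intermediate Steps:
Y = -31/9 (Y = -3 + (1/9)*(-4) = -3 - 4/9 = -31/9 ≈ -3.4444)
n(s) = 0 (n(s) = -15 + 3*5 = -15 + 15 = 0)
J(X) = 0
u(Z) = -6 - 31*Z/9 (u(Z) = -3 + (Z*(-31/9) - 3) = -3 + (-31*Z/9 - 3) = -3 + (-3 - 31*Z/9) = -6 - 31*Z/9)
J(5)*16 + u(sqrt(-5 - 1)) = 0*16 + (-6 - 31*sqrt(-5 - 1)/9) = 0 + (-6 - 31*I*sqrt(6)/9) = -6 - 31*I*sqrt(6)/9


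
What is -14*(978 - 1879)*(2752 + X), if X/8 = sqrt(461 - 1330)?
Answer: 34713728 + 100912*I*sqrt(869) ≈ 3.4714e+7 + 2.9748e+6*I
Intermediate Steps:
X = 8*I*sqrt(869) (X = 8*sqrt(461 - 1330) = 8*sqrt(-869) = 8*(I*sqrt(869)) = 8*I*sqrt(869) ≈ 235.83*I)
-14*(978 - 1879)*(2752 + X) = -14*(978 - 1879)*(2752 + 8*I*sqrt(869)) = -(-12614)*(2752 + 8*I*sqrt(869)) = -14*(-2479552 - 7208*I*sqrt(869)) = 34713728 + 100912*I*sqrt(869)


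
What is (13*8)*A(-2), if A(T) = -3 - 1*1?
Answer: -416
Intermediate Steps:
A(T) = -4 (A(T) = -3 - 1 = -4)
(13*8)*A(-2) = (13*8)*(-4) = 104*(-4) = -416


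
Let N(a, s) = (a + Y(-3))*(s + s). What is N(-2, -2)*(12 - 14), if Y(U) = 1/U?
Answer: -56/3 ≈ -18.667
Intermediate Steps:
N(a, s) = 2*s*(-⅓ + a) (N(a, s) = (a + 1/(-3))*(s + s) = (a - ⅓)*(2*s) = (-⅓ + a)*(2*s) = 2*s*(-⅓ + a))
N(-2, -2)*(12 - 14) = ((⅔)*(-2)*(-1 + 3*(-2)))*(12 - 14) = ((⅔)*(-2)*(-1 - 6))*(-2) = ((⅔)*(-2)*(-7))*(-2) = (28/3)*(-2) = -56/3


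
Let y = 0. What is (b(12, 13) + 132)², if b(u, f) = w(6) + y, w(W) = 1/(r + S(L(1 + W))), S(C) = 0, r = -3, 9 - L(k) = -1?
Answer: 156025/9 ≈ 17336.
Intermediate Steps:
L(k) = 10 (L(k) = 9 - 1*(-1) = 9 + 1 = 10)
w(W) = -⅓ (w(W) = 1/(-3 + 0) = 1/(-3) = -⅓)
b(u, f) = -⅓ (b(u, f) = -⅓ + 0 = -⅓)
(b(12, 13) + 132)² = (-⅓ + 132)² = (395/3)² = 156025/9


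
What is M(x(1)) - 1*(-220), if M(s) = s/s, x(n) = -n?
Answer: 221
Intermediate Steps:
M(s) = 1
M(x(1)) - 1*(-220) = 1 - 1*(-220) = 1 + 220 = 221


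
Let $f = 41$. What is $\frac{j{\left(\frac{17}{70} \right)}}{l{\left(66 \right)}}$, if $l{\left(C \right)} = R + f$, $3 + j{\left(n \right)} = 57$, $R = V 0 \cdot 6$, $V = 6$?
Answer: $\frac{54}{41} \approx 1.3171$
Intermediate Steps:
$R = 0$ ($R = 6 \cdot 0 \cdot 6 = 0 \cdot 6 = 0$)
$j{\left(n \right)} = 54$ ($j{\left(n \right)} = -3 + 57 = 54$)
$l{\left(C \right)} = 41$ ($l{\left(C \right)} = 0 + 41 = 41$)
$\frac{j{\left(\frac{17}{70} \right)}}{l{\left(66 \right)}} = \frac{54}{41}$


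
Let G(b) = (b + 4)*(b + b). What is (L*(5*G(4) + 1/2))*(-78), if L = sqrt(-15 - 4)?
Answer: -24999*I*sqrt(19) ≈ -1.0897e+5*I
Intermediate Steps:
L = I*sqrt(19) (L = sqrt(-19) = I*sqrt(19) ≈ 4.3589*I)
G(b) = 2*b*(4 + b) (G(b) = (4 + b)*(2*b) = 2*b*(4 + b))
(L*(5*G(4) + 1/2))*(-78) = ((I*sqrt(19))*(5*(2*4*(4 + 4)) + 1/2))*(-78) = ((I*sqrt(19))*(5*(2*4*8) + 1/2))*(-78) = ((I*sqrt(19))*(5*64 + 1/2))*(-78) = ((I*sqrt(19))*(320 + 1/2))*(-78) = ((I*sqrt(19))*(641/2))*(-78) = (641*I*sqrt(19)/2)*(-78) = -24999*I*sqrt(19)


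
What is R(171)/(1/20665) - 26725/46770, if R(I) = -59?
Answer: -11404729535/9354 ≈ -1.2192e+6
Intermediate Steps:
R(171)/(1/20665) - 26725/46770 = -59/(1/20665) - 26725/46770 = -59/1/20665 - 26725*1/46770 = -59*20665 - 5345/9354 = -1219235 - 5345/9354 = -11404729535/9354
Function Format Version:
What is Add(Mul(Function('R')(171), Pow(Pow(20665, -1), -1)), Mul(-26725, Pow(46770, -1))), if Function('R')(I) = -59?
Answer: Rational(-11404729535, 9354) ≈ -1.2192e+6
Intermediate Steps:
Add(Mul(Function('R')(171), Pow(Pow(20665, -1), -1)), Mul(-26725, Pow(46770, -1))) = Add(Mul(-59, Pow(Pow(20665, -1), -1)), Mul(-26725, Pow(46770, -1))) = Add(Mul(-59, Pow(Rational(1, 20665), -1)), Mul(-26725, Rational(1, 46770))) = Add(Mul(-59, 20665), Rational(-5345, 9354)) = Add(-1219235, Rational(-5345, 9354)) = Rational(-11404729535, 9354)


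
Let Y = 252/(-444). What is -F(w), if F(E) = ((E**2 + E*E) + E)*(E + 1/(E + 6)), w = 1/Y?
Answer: 5592772/824229 ≈ 6.7855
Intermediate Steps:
Y = -21/37 (Y = 252*(-1/444) = -21/37 ≈ -0.56757)
w = -37/21 (w = 1/(-21/37) = -37/21 ≈ -1.7619)
F(E) = (E + 1/(6 + E))*(E + 2*E**2) (F(E) = ((E**2 + E**2) + E)*(E + 1/(6 + E)) = (2*E**2 + E)*(E + 1/(6 + E)) = (E + 2*E**2)*(E + 1/(6 + E)) = (E + 1/(6 + E))*(E + 2*E**2))
-F(w) = -(-37)*(1 + 2*(-37/21)**3 + 8*(-37/21) + 13*(-37/21)**2)/(21*(6 - 37/21)) = -(-37)*(1 + 2*(-50653/9261) - 296/21 + 13*(1369/441))/(21*89/21) = -(-37)*21*(1 - 101306/9261 - 296/21 + 17797/441)/(21*89) = -(-37)*21*151156/(21*89*9261) = -1*(-5592772/824229) = 5592772/824229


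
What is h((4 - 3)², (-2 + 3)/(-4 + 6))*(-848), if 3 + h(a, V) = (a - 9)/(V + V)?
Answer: 9328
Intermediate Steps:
h(a, V) = -3 + (-9 + a)/(2*V) (h(a, V) = -3 + (a - 9)/(V + V) = -3 + (-9 + a)/((2*V)) = -3 + (-9 + a)*(1/(2*V)) = -3 + (-9 + a)/(2*V))
h((4 - 3)², (-2 + 3)/(-4 + 6))*(-848) = ((-9 + (4 - 3)² - 6*(-2 + 3)/(-4 + 6))/(2*(((-2 + 3)/(-4 + 6)))))*(-848) = ((-9 + 1² - 6/2)/(2*((1/2))))*(-848) = ((-9 + 1 - 6/2)/(2*((1*(½)))))*(-848) = ((-9 + 1 - 6*½)/(2*(½)))*(-848) = ((½)*2*(-9 + 1 - 3))*(-848) = ((½)*2*(-11))*(-848) = -11*(-848) = 9328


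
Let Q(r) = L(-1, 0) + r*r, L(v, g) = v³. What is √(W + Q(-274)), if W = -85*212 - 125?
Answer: √56930 ≈ 238.60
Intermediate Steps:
Q(r) = -1 + r² (Q(r) = (-1)³ + r*r = -1 + r²)
W = -18145 (W = -18020 - 125 = -18145)
√(W + Q(-274)) = √(-18145 + (-1 + (-274)²)) = √(-18145 + (-1 + 75076)) = √(-18145 + 75075) = √56930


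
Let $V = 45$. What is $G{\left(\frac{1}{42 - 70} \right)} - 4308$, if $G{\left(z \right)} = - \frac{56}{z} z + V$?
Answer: $-4319$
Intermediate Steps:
$G{\left(z \right)} = -11$ ($G{\left(z \right)} = - \frac{56}{z} z + 45 = -56 + 45 = -11$)
$G{\left(\frac{1}{42 - 70} \right)} - 4308 = -11 - 4308 = -4319$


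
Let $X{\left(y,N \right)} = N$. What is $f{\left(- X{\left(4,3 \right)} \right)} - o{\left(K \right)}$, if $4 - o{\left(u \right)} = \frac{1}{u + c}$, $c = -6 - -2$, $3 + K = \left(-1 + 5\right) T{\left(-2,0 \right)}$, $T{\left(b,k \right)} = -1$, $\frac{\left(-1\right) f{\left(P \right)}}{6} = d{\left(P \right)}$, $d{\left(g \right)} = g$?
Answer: $\frac{153}{11} \approx 13.909$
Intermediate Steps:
$f{\left(P \right)} = - 6 P$
$K = -7$ ($K = -3 + \left(-1 + 5\right) \left(-1\right) = -3 + 4 \left(-1\right) = -3 - 4 = -7$)
$c = -4$ ($c = -6 + 2 = -4$)
$o{\left(u \right)} = 4 - \frac{1}{-4 + u}$ ($o{\left(u \right)} = 4 - \frac{1}{u - 4} = 4 - \frac{1}{-4 + u}$)
$f{\left(- X{\left(4,3 \right)} \right)} - o{\left(K \right)} = - 6 \left(\left(-1\right) 3\right) - \frac{-17 + 4 \left(-7\right)}{-4 - 7} = \left(-6\right) \left(-3\right) - \frac{-17 - 28}{-11} = 18 - \left(- \frac{1}{11}\right) \left(-45\right) = 18 - \frac{45}{11} = \frac{153}{11}$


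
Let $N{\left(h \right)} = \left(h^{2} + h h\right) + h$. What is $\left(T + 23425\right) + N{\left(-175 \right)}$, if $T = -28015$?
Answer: $56485$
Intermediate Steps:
$N{\left(h \right)} = h + 2 h^{2}$ ($N{\left(h \right)} = \left(h^{2} + h^{2}\right) + h = 2 h^{2} + h = h + 2 h^{2}$)
$\left(T + 23425\right) + N{\left(-175 \right)} = \left(-28015 + 23425\right) - 175 \left(1 + 2 \left(-175\right)\right) = -4590 - 175 \left(1 - 350\right) = -4590 - -61075 = -4590 + 61075 = 56485$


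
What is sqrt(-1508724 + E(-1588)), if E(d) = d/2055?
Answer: 4*I*sqrt(398211402090)/2055 ≈ 1228.3*I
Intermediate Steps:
E(d) = d/2055 (E(d) = d*(1/2055) = d/2055)
sqrt(-1508724 + E(-1588)) = sqrt(-1508724 + (1/2055)*(-1588)) = sqrt(-1508724 - 1588/2055) = sqrt(-3100429408/2055) = 4*I*sqrt(398211402090)/2055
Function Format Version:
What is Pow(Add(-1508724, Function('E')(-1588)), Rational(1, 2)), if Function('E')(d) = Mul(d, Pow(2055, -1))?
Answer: Mul(Rational(4, 2055), I, Pow(398211402090, Rational(1, 2))) ≈ Mul(1228.3, I)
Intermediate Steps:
Function('E')(d) = Mul(Rational(1, 2055), d) (Function('E')(d) = Mul(d, Rational(1, 2055)) = Mul(Rational(1, 2055), d))
Pow(Add(-1508724, Function('E')(-1588)), Rational(1, 2)) = Pow(Add(-1508724, Mul(Rational(1, 2055), -1588)), Rational(1, 2)) = Pow(Add(-1508724, Rational(-1588, 2055)), Rational(1, 2)) = Pow(Rational(-3100429408, 2055), Rational(1, 2)) = Mul(Rational(4, 2055), I, Pow(398211402090, Rational(1, 2)))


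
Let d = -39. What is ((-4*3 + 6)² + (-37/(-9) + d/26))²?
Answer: 483025/324 ≈ 1490.8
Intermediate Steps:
((-4*3 + 6)² + (-37/(-9) + d/26))² = ((-4*3 + 6)² + (-37/(-9) - 39/26))² = ((-12 + 6)² + (-37*(-⅑) - 39*1/26))² = ((-6)² + (37/9 - 3/2))² = (36 + 47/18)² = (695/18)² = 483025/324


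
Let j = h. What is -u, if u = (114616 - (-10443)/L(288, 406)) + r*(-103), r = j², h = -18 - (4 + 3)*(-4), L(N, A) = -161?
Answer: -16784433/161 ≈ -1.0425e+5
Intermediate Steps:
h = 10 (h = -18 - 7*(-4) = -18 - 1*(-28) = -18 + 28 = 10)
j = 10
r = 100 (r = 10² = 100)
u = 16784433/161 (u = (114616 - (-10443)/(-161)) + 100*(-103) = (114616 - (-10443)*(-1)/161) - 10300 = (114616 - 1*10443/161) - 10300 = (114616 - 10443/161) - 10300 = 18442733/161 - 10300 = 16784433/161 ≈ 1.0425e+5)
-u = -1*16784433/161 = -16784433/161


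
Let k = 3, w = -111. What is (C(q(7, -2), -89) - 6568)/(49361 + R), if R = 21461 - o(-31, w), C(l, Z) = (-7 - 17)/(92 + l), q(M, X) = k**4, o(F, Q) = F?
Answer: -1136288/12257569 ≈ -0.092701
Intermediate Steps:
q(M, X) = 81 (q(M, X) = 3**4 = 81)
C(l, Z) = -24/(92 + l)
R = 21492 (R = 21461 - 1*(-31) = 21461 + 31 = 21492)
(C(q(7, -2), -89) - 6568)/(49361 + R) = (-24/(92 + 81) - 6568)/(49361 + 21492) = (-24/173 - 6568)/70853 = (-24*1/173 - 6568)*(1/70853) = (-24/173 - 6568)*(1/70853) = -1136288/173*1/70853 = -1136288/12257569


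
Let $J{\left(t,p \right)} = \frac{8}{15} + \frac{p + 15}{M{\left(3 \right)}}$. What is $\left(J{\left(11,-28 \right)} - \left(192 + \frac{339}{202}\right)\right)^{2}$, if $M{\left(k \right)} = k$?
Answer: $\frac{39781499209}{1020100} \approx 38998.0$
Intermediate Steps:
$J{\left(t,p \right)} = \frac{83}{15} + \frac{p}{3}$ ($J{\left(t,p \right)} = \frac{8}{15} + \frac{p + 15}{3} = 8 \cdot \frac{1}{15} + \left(15 + p\right) \frac{1}{3} = \frac{8}{15} + \left(5 + \frac{p}{3}\right) = \frac{83}{15} + \frac{p}{3}$)
$\left(J{\left(11,-28 \right)} - \left(192 + \frac{339}{202}\right)\right)^{2} = \left(\left(\frac{83}{15} + \frac{1}{3} \left(-28\right)\right) - \left(192 + \frac{339}{202}\right)\right)^{2} = \left(\left(\frac{83}{15} - \frac{28}{3}\right) - \frac{39123}{202}\right)^{2} = \left(- \frac{19}{5} - \frac{39123}{202}\right)^{2} = \left(- \frac{199453}{1010}\right)^{2} = \frac{39781499209}{1020100}$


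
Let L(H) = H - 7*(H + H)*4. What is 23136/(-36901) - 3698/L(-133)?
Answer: -305699738/269930815 ≈ -1.1325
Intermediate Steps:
L(H) = -55*H (L(H) = H - 14*H*4 = H - 56*H = -55*H)
23136/(-36901) - 3698/L(-133) = 23136/(-36901) - 3698/((-55*(-133))) = 23136*(-1/36901) - 3698/7315 = -23136/36901 - 3698*1/7315 = -23136/36901 - 3698/7315 = -305699738/269930815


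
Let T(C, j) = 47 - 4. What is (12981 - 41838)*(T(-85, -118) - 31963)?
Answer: 921115440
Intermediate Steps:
T(C, j) = 43
(12981 - 41838)*(T(-85, -118) - 31963) = (12981 - 41838)*(43 - 31963) = -28857*(-31920) = 921115440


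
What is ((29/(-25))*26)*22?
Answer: -16588/25 ≈ -663.52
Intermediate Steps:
((29/(-25))*26)*22 = ((29*(-1/25))*26)*22 = -29/25*26*22 = -754/25*22 = -16588/25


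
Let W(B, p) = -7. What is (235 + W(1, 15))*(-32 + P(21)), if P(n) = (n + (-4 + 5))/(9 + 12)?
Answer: -49400/7 ≈ -7057.1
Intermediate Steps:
P(n) = 1/21 + n/21 (P(n) = (n + 1)/21 = (1 + n)*(1/21) = 1/21 + n/21)
(235 + W(1, 15))*(-32 + P(21)) = (235 - 7)*(-32 + (1/21 + (1/21)*21)) = 228*(-32 + (1/21 + 1)) = 228*(-32 + 22/21) = 228*(-650/21) = -49400/7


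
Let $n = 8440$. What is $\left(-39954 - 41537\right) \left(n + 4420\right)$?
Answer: $-1047974260$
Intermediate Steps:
$\left(-39954 - 41537\right) \left(n + 4420\right) = \left(-39954 - 41537\right) \left(8440 + 4420\right) = \left(-81491\right) 12860 = -1047974260$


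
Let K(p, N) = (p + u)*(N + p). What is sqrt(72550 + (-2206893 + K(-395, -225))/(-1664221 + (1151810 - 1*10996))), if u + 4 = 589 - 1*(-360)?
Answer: sqrt(19876760683966401)/523407 ≈ 269.36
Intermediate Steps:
u = 945 (u = -4 + (589 - 1*(-360)) = -4 + (589 + 360) = -4 + 949 = 945)
K(p, N) = (945 + p)*(N + p) (K(p, N) = (p + 945)*(N + p) = (945 + p)*(N + p))
sqrt(72550 + (-2206893 + K(-395, -225))/(-1664221 + (1151810 - 1*10996))) = sqrt(72550 + (-2206893 + ((-395)**2 + 945*(-225) + 945*(-395) - 225*(-395)))/(-1664221 + (1151810 - 1*10996))) = sqrt(72550 + (-2206893 + (156025 - 212625 - 373275 + 88875))/(-1664221 + (1151810 - 10996))) = sqrt(72550 + (-2206893 - 341000)/(-1664221 + 1140814)) = sqrt(72550 - 2547893/(-523407)) = sqrt(72550 - 2547893*(-1/523407)) = sqrt(72550 + 2547893/523407) = sqrt(37975725743/523407) = sqrt(19876760683966401)/523407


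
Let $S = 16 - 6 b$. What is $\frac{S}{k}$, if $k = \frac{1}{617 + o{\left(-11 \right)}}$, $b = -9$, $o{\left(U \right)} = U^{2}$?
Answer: $51660$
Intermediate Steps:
$k = \frac{1}{738}$ ($k = \frac{1}{617 + \left(-11\right)^{2}} = \frac{1}{617 + 121} = \frac{1}{738} \approx 0.001355$)
$S = 70$ ($S = 16 - -54 = 16 + 54 = 70$)
$\frac{S}{k} = 70 \frac{1}{\frac{1}{738}} = 70 \cdot 738 = 51660$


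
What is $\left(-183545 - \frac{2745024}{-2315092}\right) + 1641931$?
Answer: $\frac{844075126634}{578773} \approx 1.4584 \cdot 10^{6}$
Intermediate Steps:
$\left(-183545 - \frac{2745024}{-2315092}\right) + 1641931 = \left(-183545 - - \frac{686256}{578773}\right) + 1641931 = \left(-183545 + \frac{686256}{578773}\right) + 1641931 = - \frac{106230204029}{578773} + 1641931 = \frac{844075126634}{578773}$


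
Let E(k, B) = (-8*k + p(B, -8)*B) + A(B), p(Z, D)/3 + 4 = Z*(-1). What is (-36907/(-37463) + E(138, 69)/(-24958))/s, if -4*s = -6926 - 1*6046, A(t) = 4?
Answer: 1528437599/3032210039622 ≈ 0.00050407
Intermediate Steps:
p(Z, D) = -12 - 3*Z (p(Z, D) = -12 + 3*(Z*(-1)) = -12 + 3*(-Z) = -12 - 3*Z)
s = 3243 (s = -(-6926 - 1*6046)/4 = -(-6926 - 6046)/4 = -¼*(-12972) = 3243)
E(k, B) = 4 - 8*k + B*(-12 - 3*B) (E(k, B) = (-8*k + (-12 - 3*B)*B) + 4 = (-8*k + B*(-12 - 3*B)) + 4 = 4 - 8*k + B*(-12 - 3*B))
(-36907/(-37463) + E(138, 69)/(-24958))/s = (-36907/(-37463) + (4 - 8*138 - 3*69*(4 + 69))/(-24958))/3243 = (-36907*(-1/37463) + (4 - 1104 - 3*69*73)*(-1/24958))*(1/3243) = (36907/37463 + (4 - 1104 - 15111)*(-1/24958))*(1/3243) = (36907/37463 - 16211*(-1/24958))*(1/3243) = (36907/37463 + 16211/24958)*(1/3243) = (1528437599/935001554)*(1/3243) = 1528437599/3032210039622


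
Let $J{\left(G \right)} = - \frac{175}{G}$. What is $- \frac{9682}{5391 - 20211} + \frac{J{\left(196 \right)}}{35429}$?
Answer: $\frac{2401072421}{3675404460} \approx 0.65328$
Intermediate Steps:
$- \frac{9682}{5391 - 20211} + \frac{J{\left(196 \right)}}{35429} = - \frac{9682}{5391 - 20211} + \frac{\left(-175\right) \frac{1}{196}}{35429} = - \frac{9682}{-14820} + \left(-175\right) \frac{1}{196} \cdot \frac{1}{35429} = \left(-9682\right) \left(- \frac{1}{14820}\right) - \frac{25}{992012} = \frac{4841}{7410} - \frac{25}{992012} = \frac{2401072421}{3675404460}$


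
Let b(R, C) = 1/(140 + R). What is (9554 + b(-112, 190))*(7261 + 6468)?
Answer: 3672685977/28 ≈ 1.3117e+8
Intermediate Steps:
(9554 + b(-112, 190))*(7261 + 6468) = (9554 + 1/(140 - 112))*(7261 + 6468) = (9554 + 1/28)*13729 = (267513/28)*13729 = 3672685977/28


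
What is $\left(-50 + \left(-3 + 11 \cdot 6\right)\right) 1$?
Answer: $13$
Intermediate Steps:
$\left(-50 + \left(-3 + 11 \cdot 6\right)\right) 1 = \left(-50 + \left(-3 + 66\right)\right) 1 = \left(-50 + 63\right) 1 = 13 \cdot 1 = 13$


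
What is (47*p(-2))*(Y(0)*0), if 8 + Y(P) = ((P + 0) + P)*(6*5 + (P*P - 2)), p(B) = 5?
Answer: 0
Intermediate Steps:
Y(P) = -8 + 2*P*(28 + P²) (Y(P) = -8 + ((P + 0) + P)*(6*5 + (P*P - 2)) = -8 + (P + P)*(30 + (P² - 2)) = -8 + (2*P)*(30 + (-2 + P²)) = -8 + (2*P)*(28 + P²) = -8 + 2*P*(28 + P²))
(47*p(-2))*(Y(0)*0) = (47*5)*((-8 + 2*0³ + 56*0)*0) = 235*((-8 + 2*0 + 0)*0) = 235*((-8 + 0 + 0)*0) = 235*(-8*0) = 235*0 = 0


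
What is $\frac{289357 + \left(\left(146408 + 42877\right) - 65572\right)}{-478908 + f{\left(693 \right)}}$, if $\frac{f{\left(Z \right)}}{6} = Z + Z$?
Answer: $- \frac{68845}{78432} \approx -0.87777$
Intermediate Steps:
$f{\left(Z \right)} = 12 Z$ ($f{\left(Z \right)} = 6 \left(Z + Z\right) = 6 \cdot 2 Z = 12 Z$)
$\frac{289357 + \left(\left(146408 + 42877\right) - 65572\right)}{-478908 + f{\left(693 \right)}} = \frac{289357 + \left(\left(146408 + 42877\right) - 65572\right)}{-478908 + 12 \cdot 693} = \frac{289357 + \left(189285 - 65572\right)}{-478908 + 8316} = \frac{289357 + 123713}{-470592} = 413070 \left(- \frac{1}{470592}\right) = - \frac{68845}{78432}$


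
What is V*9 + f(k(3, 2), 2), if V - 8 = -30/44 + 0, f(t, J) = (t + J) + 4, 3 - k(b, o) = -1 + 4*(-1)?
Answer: 1757/22 ≈ 79.864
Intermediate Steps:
k(b, o) = 8 (k(b, o) = 3 - (-1 + 4*(-1)) = 3 - (-1 - 4) = 3 - 1*(-5) = 3 + 5 = 8)
f(t, J) = 4 + J + t (f(t, J) = (J + t) + 4 = 4 + J + t)
V = 161/22 (V = 8 + (-30/44 + 0) = 8 + (-30*1/44 + 0) = 8 + (-15/22 + 0) = 8 - 15/22 = 161/22 ≈ 7.3182)
V*9 + f(k(3, 2), 2) = (161/22)*9 + (4 + 2 + 8) = 1449/22 + 14 = 1757/22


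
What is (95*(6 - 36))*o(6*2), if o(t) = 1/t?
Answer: -475/2 ≈ -237.50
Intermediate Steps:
(95*(6 - 36))*o(6*2) = (95*(6 - 36))/((6*2)) = (95*(-30))/12 = -2850*1/12 = -475/2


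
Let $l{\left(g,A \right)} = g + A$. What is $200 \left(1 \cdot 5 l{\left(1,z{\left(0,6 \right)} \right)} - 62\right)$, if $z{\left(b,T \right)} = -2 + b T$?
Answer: $-13400$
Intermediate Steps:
$z{\left(b,T \right)} = -2 + T b$
$l{\left(g,A \right)} = A + g$
$200 \left(1 \cdot 5 l{\left(1,z{\left(0,6 \right)} \right)} - 62\right) = 200 \left(1 \cdot 5 \left(\left(-2 + 6 \cdot 0\right) + 1\right) - 62\right) = 200 \left(5 \left(\left(-2 + 0\right) + 1\right) - 62\right) = 200 \left(5 \left(-2 + 1\right) - 62\right) = 200 \left(5 \left(-1\right) - 62\right) = 200 \left(-5 - 62\right) = 200 \left(-67\right) = -13400$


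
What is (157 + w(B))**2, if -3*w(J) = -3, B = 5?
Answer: 24964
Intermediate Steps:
w(J) = 1 (w(J) = -1/3*(-3) = 1)
(157 + w(B))**2 = (157 + 1)**2 = 158**2 = 24964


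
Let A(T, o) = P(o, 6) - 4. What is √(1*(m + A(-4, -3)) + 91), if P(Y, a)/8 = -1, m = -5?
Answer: √74 ≈ 8.6023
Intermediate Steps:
P(Y, a) = -8 (P(Y, a) = 8*(-1) = -8)
A(T, o) = -12 (A(T, o) = -8 - 4 = -12)
√(1*(m + A(-4, -3)) + 91) = √(1*(-5 - 12) + 91) = √(1*(-17) + 91) = √(-17 + 91) = √74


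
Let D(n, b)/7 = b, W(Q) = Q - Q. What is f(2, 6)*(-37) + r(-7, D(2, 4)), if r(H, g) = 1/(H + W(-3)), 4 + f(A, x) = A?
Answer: 517/7 ≈ 73.857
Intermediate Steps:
W(Q) = 0
f(A, x) = -4 + A
D(n, b) = 7*b
r(H, g) = 1/H (r(H, g) = 1/(H + 0) = 1/H)
f(2, 6)*(-37) + r(-7, D(2, 4)) = (-4 + 2)*(-37) + 1/(-7) = -2*(-37) - ⅐ = 74 - ⅐ = 517/7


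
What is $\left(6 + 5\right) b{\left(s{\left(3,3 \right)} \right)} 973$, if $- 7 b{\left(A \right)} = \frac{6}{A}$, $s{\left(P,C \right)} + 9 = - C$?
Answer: $\frac{1529}{2} \approx 764.5$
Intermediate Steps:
$s{\left(P,C \right)} = -9 - C$
$b{\left(A \right)} = - \frac{6}{7 A}$ ($b{\left(A \right)} = - \frac{6 \frac{1}{A}}{7} = - \frac{6}{7 A}$)
$\left(6 + 5\right) b{\left(s{\left(3,3 \right)} \right)} 973 = \left(6 + 5\right) \left(- \frac{6}{7 \left(-9 - 3\right)}\right) 973 = 11 \left(- \frac{6}{7 \left(-9 - 3\right)}\right) 973 = 11 \left(- \frac{6}{7 \left(-12\right)}\right) 973 = 11 \left(\left(- \frac{6}{7}\right) \left(- \frac{1}{12}\right)\right) 973 = 11 \cdot \frac{1}{14} \cdot 973 = \frac{11}{14} \cdot 973 = \frac{1529}{2}$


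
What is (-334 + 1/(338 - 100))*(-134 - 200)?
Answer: 13274997/119 ≈ 1.1155e+5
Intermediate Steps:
(-334 + 1/(338 - 100))*(-134 - 200) = (-334 + 1/238)*(-334) = -79491/238*(-334) = 13274997/119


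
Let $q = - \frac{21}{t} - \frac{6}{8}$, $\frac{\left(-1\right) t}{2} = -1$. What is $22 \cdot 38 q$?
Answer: $-9405$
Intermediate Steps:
$t = 2$ ($t = \left(-2\right) \left(-1\right) = 2$)
$q = - \frac{45}{4}$ ($q = - \frac{21}{2} - \frac{6}{8} = \left(-21\right) \frac{1}{2} - \frac{3}{4} = - \frac{21}{2} - \frac{3}{4} = - \frac{45}{4} \approx -11.25$)
$22 \cdot 38 q = 22 \cdot 38 \left(- \frac{45}{4}\right) = 836 \left(- \frac{45}{4}\right) = -9405$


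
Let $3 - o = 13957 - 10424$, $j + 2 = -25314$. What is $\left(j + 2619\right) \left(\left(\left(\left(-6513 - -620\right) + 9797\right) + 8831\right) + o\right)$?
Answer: $-208925885$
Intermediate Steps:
$j = -25316$ ($j = -2 - 25314 = -25316$)
$o = -3530$ ($o = 3 - \left(13957 - 10424\right) = 3 - 3533 = -3530$)
$\left(j + 2619\right) \left(\left(\left(\left(-6513 - -620\right) + 9797\right) + 8831\right) + o\right) = \left(-25316 + 2619\right) \left(\left(\left(\left(-6513 - -620\right) + 9797\right) + 8831\right) - 3530\right) = - 22697 \left(\left(\left(\left(-6513 + 620\right) + 9797\right) + 8831\right) - 3530\right) = - 22697 \left(\left(\left(-5893 + 9797\right) + 8831\right) - 3530\right) = - 22697 \left(\left(3904 + 8831\right) - 3530\right) = - 22697 \left(12735 - 3530\right) = \left(-22697\right) 9205 = -208925885$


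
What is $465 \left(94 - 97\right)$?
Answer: $-1395$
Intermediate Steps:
$465 \left(94 - 97\right) = 465 \left(-3\right) = -1395$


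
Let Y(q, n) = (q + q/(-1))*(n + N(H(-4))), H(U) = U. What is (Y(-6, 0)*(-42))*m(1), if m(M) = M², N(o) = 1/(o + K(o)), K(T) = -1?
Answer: 0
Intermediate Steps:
N(o) = 1/(-1 + o) (N(o) = 1/(o - 1) = 1/(-1 + o))
Y(q, n) = 0 (Y(q, n) = (q + q/(-1))*(n + 1/(-1 - 4)) = (q + q*(-1))*(n + 1/(-5)) = (q - q)*(n - ⅕) = 0*(-⅕ + n) = 0)
(Y(-6, 0)*(-42))*m(1) = (0*(-42))*1² = 0*1 = 0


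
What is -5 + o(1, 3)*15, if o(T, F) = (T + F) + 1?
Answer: 70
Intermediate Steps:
o(T, F) = 1 + F + T (o(T, F) = (F + T) + 1 = 1 + F + T)
-5 + o(1, 3)*15 = -5 + (1 + 3 + 1)*15 = -5 + 5*15 = -5 + 75 = 70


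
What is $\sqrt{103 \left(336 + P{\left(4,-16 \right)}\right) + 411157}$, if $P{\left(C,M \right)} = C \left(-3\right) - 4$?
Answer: $\sqrt{444117} \approx 666.42$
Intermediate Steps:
$P{\left(C,M \right)} = -4 - 3 C$ ($P{\left(C,M \right)} = - 3 C + \left(-4 + 0\right) = - 3 C - 4 = -4 - 3 C$)
$\sqrt{103 \left(336 + P{\left(4,-16 \right)}\right) + 411157} = \sqrt{103 \left(336 - 16\right) + 411157} = \sqrt{103 \cdot 320 + 411157} = \sqrt{32960 + 411157} = \sqrt{444117}$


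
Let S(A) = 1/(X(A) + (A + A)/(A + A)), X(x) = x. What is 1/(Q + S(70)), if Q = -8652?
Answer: -71/614291 ≈ -0.00011558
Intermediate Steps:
S(A) = 1/(1 + A) (S(A) = 1/(A + (A + A)/(A + A)) = 1/(A + (2*A)/((2*A))) = 1/(A + (2*A)*(1/(2*A))) = 1/(A + 1) = 1/(1 + A))
1/(Q + S(70)) = 1/(-8652 + 1/(1 + 70)) = 1/(-8652 + 1/71) = 1/(-614291/71) = -71/614291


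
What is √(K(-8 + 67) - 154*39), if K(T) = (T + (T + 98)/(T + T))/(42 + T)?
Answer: 7*I*√17408157798/11918 ≈ 77.495*I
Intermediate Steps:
K(T) = (T + (98 + T)/(2*T))/(42 + T) (K(T) = (T + (98 + T)/((2*T)))/(42 + T) = (T + (98 + T)*(1/(2*T)))/(42 + T) = (T + (98 + T)/(2*T))/(42 + T))
√(K(-8 + 67) - 154*39) = √((49 + (-8 + 67)² + (-8 + 67)/2)/((-8 + 67)*(42 + (-8 + 67))) - 154*39) = √((49 + 59² + (½)*59)/(59*(42 + 59)) - 6006) = √((1/59)*(49 + 3481 + 59/2)/101 - 6006) = √((1/59)*(1/101)*(7119/2) - 6006) = √(7119/11918 - 6006) = √(-71572389/11918) = 7*I*√17408157798/11918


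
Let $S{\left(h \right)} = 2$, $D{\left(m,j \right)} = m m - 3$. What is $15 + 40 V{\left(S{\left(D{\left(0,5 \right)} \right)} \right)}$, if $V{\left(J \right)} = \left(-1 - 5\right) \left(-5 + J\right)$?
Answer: $735$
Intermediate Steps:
$D{\left(m,j \right)} = -3 + m^{2}$ ($D{\left(m,j \right)} = m^{2} - 3 = -3 + m^{2}$)
$V{\left(J \right)} = 30 - 6 J$ ($V{\left(J \right)} = - 6 \left(-5 + J\right) = 30 - 6 J$)
$15 + 40 V{\left(S{\left(D{\left(0,5 \right)} \right)} \right)} = 15 + 40 \left(30 - 12\right) = 15 + 40 \cdot 18 = 15 + 720 = 735$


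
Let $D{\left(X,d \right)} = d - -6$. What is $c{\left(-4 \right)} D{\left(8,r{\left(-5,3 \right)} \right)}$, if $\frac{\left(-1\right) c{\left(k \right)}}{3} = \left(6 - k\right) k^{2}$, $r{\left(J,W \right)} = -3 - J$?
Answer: $-3840$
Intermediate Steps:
$D{\left(X,d \right)} = 6 + d$ ($D{\left(X,d \right)} = d + 6 = 6 + d$)
$c{\left(k \right)} = - 3 k^{2} \left(6 - k\right)$ ($c{\left(k \right)} = - 3 \left(6 - k\right) k^{2} = - 3 k^{2} \left(6 - k\right)$)
$c{\left(-4 \right)} D{\left(8,r{\left(-5,3 \right)} \right)} = 3 \left(-4\right)^{2} \left(-6 - 4\right) \left(6 - -2\right) = 3 \cdot 16 \left(-10\right) \left(6 + \left(-3 + 5\right)\right) = - 480 \left(6 + 2\right) = \left(-480\right) 8 = -3840$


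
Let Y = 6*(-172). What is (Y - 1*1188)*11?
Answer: -24420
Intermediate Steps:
Y = -1032
(Y - 1*1188)*11 = (-1032 - 1*1188)*11 = (-1032 - 1188)*11 = -2220*11 = -24420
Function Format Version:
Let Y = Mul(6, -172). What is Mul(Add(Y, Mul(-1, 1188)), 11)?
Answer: -24420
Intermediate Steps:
Y = -1032
Mul(Add(Y, Mul(-1, 1188)), 11) = Mul(Add(-1032, Mul(-1, 1188)), 11) = Mul(Add(-1032, -1188), 11) = Mul(-2220, 11) = -24420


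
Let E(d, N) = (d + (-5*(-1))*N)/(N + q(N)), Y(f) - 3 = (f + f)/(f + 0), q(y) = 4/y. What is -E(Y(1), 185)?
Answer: -172050/34229 ≈ -5.0264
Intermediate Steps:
Y(f) = 5 (Y(f) = 3 + (f + f)/(f + 0) = 3 + (2*f)/f = 3 + 2 = 5)
E(d, N) = (d + 5*N)/(N + 4/N) (E(d, N) = (d + (-5*(-1))*N)/(N + 4/N) = (d + 5*N)/(N + 4/N))
-E(Y(1), 185) = -185*(5 + 5*185)/(4 + 185**2) = -185*(5 + 925)/(4 + 34225) = -185*930/34229 = -1*172050/34229 = -172050/34229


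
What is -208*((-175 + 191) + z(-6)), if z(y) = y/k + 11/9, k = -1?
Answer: -43472/9 ≈ -4830.2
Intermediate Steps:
z(y) = 11/9 - y (z(y) = y/(-1) + 11/9 = y*(-1) + 11*(1/9) = -y + 11/9 = 11/9 - y)
-208*((-175 + 191) + z(-6)) = -208*((-175 + 191) + (11/9 - 1*(-6))) = -208*(16 + (11/9 + 6)) = -208*(16 + 65/9) = -208*209/9 = -43472/9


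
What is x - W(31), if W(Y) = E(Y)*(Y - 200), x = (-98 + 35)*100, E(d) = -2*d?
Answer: -16778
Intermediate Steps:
x = -6300 (x = -63*100 = -6300)
W(Y) = -2*Y*(-200 + Y) (W(Y) = (-2*Y)*(Y - 200) = (-2*Y)*(-200 + Y) = -2*Y*(-200 + Y))
x - W(31) = -6300 - 2*31*(200 - 1*31) = -6300 - 2*31*(200 - 31) = -6300 - 2*31*169 = -6300 - 1*10478 = -6300 - 10478 = -16778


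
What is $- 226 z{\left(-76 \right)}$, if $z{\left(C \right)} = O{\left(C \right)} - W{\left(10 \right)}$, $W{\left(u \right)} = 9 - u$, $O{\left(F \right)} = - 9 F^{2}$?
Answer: $11748158$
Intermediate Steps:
$z{\left(C \right)} = 1 - 9 C^{2}$ ($z{\left(C \right)} = - 9 C^{2} - \left(9 - 10\right) = - 9 C^{2} - -1 = - 9 C^{2} + 1 = 1 - 9 C^{2}$)
$- 226 z{\left(-76 \right)} = - 226 \left(1 - 9 \left(-76\right)^{2}\right) = - 226 \left(1 - 51984\right) = \left(-226\right) \left(-51983\right) = 11748158$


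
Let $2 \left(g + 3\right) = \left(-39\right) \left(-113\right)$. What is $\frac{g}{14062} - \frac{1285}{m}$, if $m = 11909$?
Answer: $\frac{16272169}{334928716} \approx 0.048584$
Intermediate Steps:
$g = \frac{4401}{2}$ ($g = -3 + \frac{\left(-39\right) \left(-113\right)}{2} = -3 + \frac{1}{2} \cdot 4407 = -3 + \frac{4407}{2} = \frac{4401}{2} \approx 2200.5$)
$\frac{g}{14062} - \frac{1285}{m} = \frac{4401}{2 \cdot 14062} - \frac{1285}{11909} = \frac{4401}{2} \cdot \frac{1}{14062} - \frac{1285}{11909} = \frac{4401}{28124} - \frac{1285}{11909} = \frac{16272169}{334928716}$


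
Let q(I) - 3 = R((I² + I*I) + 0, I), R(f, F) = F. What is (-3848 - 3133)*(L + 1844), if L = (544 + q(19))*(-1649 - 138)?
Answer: 7048003638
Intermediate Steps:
q(I) = 3 + I
L = -1011442 (L = (544 + (3 + 19))*(-1649 - 138) = (544 + 22)*(-1787) = 566*(-1787) = -1011442)
(-3848 - 3133)*(L + 1844) = (-3848 - 3133)*(-1011442 + 1844) = -6981*(-1009598) = 7048003638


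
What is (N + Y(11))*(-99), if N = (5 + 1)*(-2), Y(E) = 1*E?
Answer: 99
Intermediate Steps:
Y(E) = E
N = -12 (N = 6*(-2) = -12)
(N + Y(11))*(-99) = (-12 + 11)*(-99) = -1*(-99) = 99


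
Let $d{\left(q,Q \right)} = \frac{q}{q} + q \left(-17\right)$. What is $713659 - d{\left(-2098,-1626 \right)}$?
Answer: $677992$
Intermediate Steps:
$d{\left(q,Q \right)} = 1 - 17 q$
$713659 - d{\left(-2098,-1626 \right)} = 713659 - \left(1 - -35666\right) = 713659 - \left(1 + 35666\right) = 713659 - 35667 = 677992$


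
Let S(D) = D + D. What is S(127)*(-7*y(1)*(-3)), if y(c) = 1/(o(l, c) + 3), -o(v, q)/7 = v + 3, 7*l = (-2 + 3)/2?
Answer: -10668/37 ≈ -288.32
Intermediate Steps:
S(D) = 2*D
l = 1/14 (l = ((-2 + 3)/2)/7 = (1*(½))/7 = (⅐)*(½) = 1/14 ≈ 0.071429)
o(v, q) = -21 - 7*v (o(v, q) = -7*(v + 3) = -7*(3 + v) = -21 - 7*v)
y(c) = -2/37 (y(c) = 1/((-21 - 7*1/14) + 3) = 1/((-21 - ½) + 3) = 1/(-43/2 + 3) = 1/(-37/2) = -2/37)
S(127)*(-7*y(1)*(-3)) = (2*127)*(-7*(-2/37)*(-3)) = 254*((14/37)*(-3)) = 254*(-42/37) = -10668/37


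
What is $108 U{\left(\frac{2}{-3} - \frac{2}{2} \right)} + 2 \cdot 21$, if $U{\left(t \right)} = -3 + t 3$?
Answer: $-822$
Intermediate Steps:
$U{\left(t \right)} = -3 + 3 t$
$108 U{\left(\frac{2}{-3} - \frac{2}{2} \right)} + 2 \cdot 21 = 108 \left(-3 + 3 \left(\frac{2}{-3} - \frac{2}{2}\right)\right) + 2 \cdot 21 = 108 \left(-3 + 3 \left(2 \left(- \frac{1}{3}\right) - 1\right)\right) + 42 = 108 \left(-3 + 3 \left(- \frac{2}{3} - 1\right)\right) + 42 = 108 \left(-3 + 3 \left(- \frac{5}{3}\right)\right) + 42 = 108 \left(-3 - 5\right) + 42 = 108 \left(-8\right) + 42 = -864 + 42 = -822$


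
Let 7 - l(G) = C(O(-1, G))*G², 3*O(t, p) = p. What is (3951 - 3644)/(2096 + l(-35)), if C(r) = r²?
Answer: -2763/1481698 ≈ -0.0018648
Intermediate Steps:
O(t, p) = p/3
l(G) = 7 - G⁴/9 (l(G) = 7 - (G/3)²*G² = 7 - G²/9*G² = 7 - G⁴/9)
(3951 - 3644)/(2096 + l(-35)) = (3951 - 3644)/(2096 + (7 - ⅑*(-35)⁴)) = 307/(2096 + (7 - ⅑*1500625)) = 307/(2096 + (7 - 1500625/9)) = 307/(2096 - 1500562/9) = 307/(-1481698/9) = 307*(-9/1481698) = -2763/1481698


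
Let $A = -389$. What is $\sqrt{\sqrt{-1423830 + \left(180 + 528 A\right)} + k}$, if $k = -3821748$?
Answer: $\sqrt{-3821748 + i \sqrt{1629042}} \approx 0.326 + 1954.9 i$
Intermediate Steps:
$\sqrt{\sqrt{-1423830 + \left(180 + 528 A\right)} + k} = \sqrt{\sqrt{-1423830 + \left(180 + 528 \left(-389\right)\right)} - 3821748} = \sqrt{\sqrt{-1423830 + \left(180 - 205392\right)} - 3821748} = \sqrt{\sqrt{-1423830 - 205212} - 3821748} = \sqrt{\sqrt{-1629042} - 3821748} = \sqrt{i \sqrt{1629042} - 3821748} = \sqrt{-3821748 + i \sqrt{1629042}}$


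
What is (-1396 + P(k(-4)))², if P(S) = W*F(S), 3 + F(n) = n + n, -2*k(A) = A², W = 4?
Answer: 2166784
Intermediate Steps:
k(A) = -A²/2
F(n) = -3 + 2*n (F(n) = -3 + (n + n) = -3 + 2*n)
P(S) = -12 + 8*S (P(S) = 4*(-3 + 2*S) = -12 + 8*S)
(-1396 + P(k(-4)))² = (-1396 + (-12 + 8*(-½*(-4)²)))² = (-1396 + (-12 + 8*(-½*16)))² = (-1396 + (-12 + 8*(-8)))² = (-1396 + (-12 - 64))² = (-1396 - 76)² = (-1472)² = 2166784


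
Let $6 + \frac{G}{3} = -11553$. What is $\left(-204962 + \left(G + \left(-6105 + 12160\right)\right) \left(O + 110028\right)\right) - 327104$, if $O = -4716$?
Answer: $-3014772130$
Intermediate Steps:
$G = -34677$ ($G = -18 + 3 \left(-11553\right) = -18 - 34659 = -34677$)
$\left(-204962 + \left(G + \left(-6105 + 12160\right)\right) \left(O + 110028\right)\right) - 327104 = \left(-204962 + \left(-34677 + \left(-6105 + 12160\right)\right) \left(-4716 + 110028\right)\right) - 327104 = \left(-204962 + \left(-34677 + 6055\right) 105312\right) - 327104 = \left(-204962 - 3014240064\right) - 327104 = -3014445026 - 327104 = -3014772130$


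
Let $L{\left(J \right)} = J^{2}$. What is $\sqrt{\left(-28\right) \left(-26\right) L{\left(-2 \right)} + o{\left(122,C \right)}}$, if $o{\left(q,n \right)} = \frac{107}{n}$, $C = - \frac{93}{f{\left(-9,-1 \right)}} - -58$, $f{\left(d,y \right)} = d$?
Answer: $\frac{\sqrt{122442605}}{205} \approx 53.977$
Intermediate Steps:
$C = \frac{205}{3}$ ($C = - \frac{93}{-9} - -58 = \left(-93\right) \left(- \frac{1}{9}\right) + 58 = \frac{31}{3} + 58 = \frac{205}{3} \approx 68.333$)
$\sqrt{\left(-28\right) \left(-26\right) L{\left(-2 \right)} + o{\left(122,C \right)}} = \sqrt{\left(-28\right) \left(-26\right) \left(-2\right)^{2} + \frac{107}{\frac{205}{3}}} = \sqrt{728 \cdot 4 + 107 \cdot \frac{3}{205}} = \sqrt{2912 + \frac{321}{205}} = \sqrt{\frac{597281}{205}} = \frac{\sqrt{122442605}}{205}$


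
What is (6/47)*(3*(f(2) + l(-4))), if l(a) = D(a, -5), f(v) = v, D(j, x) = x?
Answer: -54/47 ≈ -1.1489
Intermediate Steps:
l(a) = -5
(6/47)*(3*(f(2) + l(-4))) = (6/47)*(3*(2 - 5)) = (6*(1/47))*(3*(-3)) = (6/47)*(-9) = -54/47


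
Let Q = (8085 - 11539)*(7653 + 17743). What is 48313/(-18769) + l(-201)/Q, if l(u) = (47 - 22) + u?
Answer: -48158022671/18708807817 ≈ -2.5741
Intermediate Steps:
l(u) = 25 + u
Q = -87717784 (Q = -3454*25396 = -87717784)
48313/(-18769) + l(-201)/Q = 48313/(-18769) + (25 - 201)/(-87717784) = 48313*(-1/18769) - 176*(-1/87717784) = -48313/18769 + 2/996793 = -48158022671/18708807817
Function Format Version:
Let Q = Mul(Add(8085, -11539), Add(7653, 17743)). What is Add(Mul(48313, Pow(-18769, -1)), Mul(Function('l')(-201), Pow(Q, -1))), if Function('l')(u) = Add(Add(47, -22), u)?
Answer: Rational(-48158022671, 18708807817) ≈ -2.5741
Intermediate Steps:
Function('l')(u) = Add(25, u)
Q = -87717784 (Q = Mul(-3454, 25396) = -87717784)
Add(Mul(48313, Pow(-18769, -1)), Mul(Function('l')(-201), Pow(Q, -1))) = Add(Mul(48313, Pow(-18769, -1)), Mul(Add(25, -201), Pow(-87717784, -1))) = Add(Mul(48313, Rational(-1, 18769)), Mul(-176, Rational(-1, 87717784))) = Add(Rational(-48313, 18769), Rational(2, 996793)) = Rational(-48158022671, 18708807817)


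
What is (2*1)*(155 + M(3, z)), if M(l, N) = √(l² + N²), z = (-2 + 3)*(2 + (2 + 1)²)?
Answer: 310 + 2*√130 ≈ 332.80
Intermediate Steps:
z = 11 (z = 1*(2 + 3²) = 1*(2 + 9) = 1*11 = 11)
M(l, N) = √(N² + l²)
(2*1)*(155 + M(3, z)) = (2*1)*(155 + √(11² + 3²)) = 2*(155 + √(121 + 9)) = 2*(155 + √130) = 310 + 2*√130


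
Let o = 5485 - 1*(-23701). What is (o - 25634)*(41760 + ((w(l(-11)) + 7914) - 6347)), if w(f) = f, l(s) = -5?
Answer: 153879744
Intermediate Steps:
o = 29186 (o = 5485 + 23701 = 29186)
(o - 25634)*(41760 + ((w(l(-11)) + 7914) - 6347)) = (29186 - 25634)*(41760 + ((-5 + 7914) - 6347)) = 3552*(41760 + (7909 - 6347)) = 3552*(41760 + 1562) = 3552*43322 = 153879744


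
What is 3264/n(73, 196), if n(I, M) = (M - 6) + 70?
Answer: 816/65 ≈ 12.554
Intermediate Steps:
n(I, M) = 64 + M (n(I, M) = (-6 + M) + 70 = 64 + M)
3264/n(73, 196) = 3264/(64 + 196) = 3264/260 = 3264*(1/260) = 816/65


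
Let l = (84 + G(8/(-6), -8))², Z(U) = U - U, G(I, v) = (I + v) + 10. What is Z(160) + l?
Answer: 64516/9 ≈ 7168.4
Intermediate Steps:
G(I, v) = 10 + I + v
Z(U) = 0
l = 64516/9 (l = (84 + (10 + 8/(-6) - 8))² = (84 + (10 + 8*(-⅙) - 8))² = (84 + (10 - 4/3 - 8))² = (84 + ⅔)² = (254/3)² = 64516/9 ≈ 7168.4)
Z(160) + l = 0 + 64516/9 = 64516/9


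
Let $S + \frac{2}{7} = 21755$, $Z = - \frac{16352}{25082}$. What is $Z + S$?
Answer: $\frac{1909723871}{87787} \approx 21754.0$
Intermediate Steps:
$Z = - \frac{8176}{12541}$ ($Z = \left(-16352\right) \frac{1}{25082} = - \frac{8176}{12541} \approx -0.65194$)
$S = \frac{152283}{7}$ ($S = - \frac{2}{7} + 21755 = \frac{152283}{7} \approx 21755.0$)
$Z + S = - \frac{8176}{12541} + \frac{152283}{7} = \frac{1909723871}{87787}$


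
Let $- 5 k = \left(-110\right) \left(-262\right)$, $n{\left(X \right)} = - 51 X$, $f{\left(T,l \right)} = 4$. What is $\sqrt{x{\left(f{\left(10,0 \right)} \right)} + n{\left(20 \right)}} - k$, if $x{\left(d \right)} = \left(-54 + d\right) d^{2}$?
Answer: $5764 + 2 i \sqrt{455} \approx 5764.0 + 42.661 i$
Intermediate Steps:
$x{\left(d \right)} = d^{2} \left(-54 + d\right)$
$k = -5764$ ($k = - \frac{\left(-110\right) \left(-262\right)}{5} = \left(- \frac{1}{5}\right) 28820 = -5764$)
$\sqrt{x{\left(f{\left(10,0 \right)} \right)} + n{\left(20 \right)}} - k = \sqrt{4^{2} \left(-54 + 4\right) - 1020} - -5764 = \sqrt{16 \left(-50\right) - 1020} + 5764 = \sqrt{-800 - 1020} + 5764 = \sqrt{-1820} + 5764 = 2 i \sqrt{455} + 5764 = 5764 + 2 i \sqrt{455}$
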